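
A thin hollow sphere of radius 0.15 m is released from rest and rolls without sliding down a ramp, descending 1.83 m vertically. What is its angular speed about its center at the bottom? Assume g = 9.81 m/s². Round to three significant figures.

ω ≈ 30.9 rad/s

For this body I = (2/3)MR², i.e. k = I/(MR²) = 2/3.
Pure rolling means v = ωR; then KE = ½Mv² + ½I(v/R)² = ½(1+k)Mv² = (5/6)Mv².
Energy conservation Mgh = ½(1+k)Mv² gives v = √(2gh/(1+k)) = √(2 × 9.81 × 1.83 / 1.667) = 4.641 m/s.
Then ω = v/R = 4.641 / 0.15 ≈ 30.9 rad/s.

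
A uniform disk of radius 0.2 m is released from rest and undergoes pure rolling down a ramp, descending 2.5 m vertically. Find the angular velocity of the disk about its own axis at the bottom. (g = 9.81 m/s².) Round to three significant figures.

With I = (1/2)MR², the ratio k = I/(MR²) is 0.5.
Pure rolling means v = ωR; then KE = ½Mv² + ½I(v/R)² = ½(1+k)Mv² = (3/4)Mv².
Energy conservation Mgh = ½(1+k)Mv² gives v = √(2gh/(1+k)) = √(2 × 9.81 × 2.5 / 1.5) = 5.718 m/s.
Then ω = v/R = 5.718 / 0.2 ≈ 28.6 rad/s.

ω ≈ 28.6 rad/s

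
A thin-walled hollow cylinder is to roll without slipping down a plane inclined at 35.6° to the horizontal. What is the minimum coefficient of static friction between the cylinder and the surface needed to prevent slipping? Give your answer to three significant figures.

μ_min ≈ 0.358

For this body I = MR², i.e. k = I/(MR²) = 1.
Translational: Mg sinθ − f = Ma. Rotational about the CM: fR = Iα = kMRa, so f = kMa.
These give a = g sinθ/(1+k) and the required friction f = kMg sinθ/(1+k).
With N = Mg cosθ, the no-slip condition f ≤ μN gives μ_min = f/N = k tanθ/(1+k).
μ_min = 1 × tan35.6° / 2 ≈ 0.358.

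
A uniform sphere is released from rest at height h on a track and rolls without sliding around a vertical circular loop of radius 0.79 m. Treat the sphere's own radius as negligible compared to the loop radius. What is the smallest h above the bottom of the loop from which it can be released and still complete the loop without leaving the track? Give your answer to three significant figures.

h_min ≈ 2.13 m

For this body I = (2/5)MR², i.e. k = I/(MR²) = 0.4.
At the top of the loop, the minimum-contact condition is Mg = Mv_top²/r, so v_top² = gr.
With ω = v/R, the kinetic energy at speed v is ½(1+k)Mv² = (7/10)Mv².
Energy conservation from release (height h) to the top (height 2r): Mgh = Mg(2r) + (7/10)M·gr.
Thus h_min = 2r + (1+k)r/2 = r(2 + 1.4/2) = 0.79 × 2.7 ≈ 2.13 m.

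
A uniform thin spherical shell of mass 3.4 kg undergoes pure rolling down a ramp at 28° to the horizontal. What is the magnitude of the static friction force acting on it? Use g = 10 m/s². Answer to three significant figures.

With I = (2/3)MR², the ratio k = I/(MR²) is 2/3.
Along the incline Mg sinθ − f = Ma, and torque about the center fR = Iα = kMR²(a/R) gives f = kMa.
Combining, a = g sinθ/(1+k) and f = kMa = kMg sinθ/(1+k).
f = (2/3) × 3.4 × 10 × sin28° / 1.667 ≈ 6.38 N.

f ≈ 6.38 N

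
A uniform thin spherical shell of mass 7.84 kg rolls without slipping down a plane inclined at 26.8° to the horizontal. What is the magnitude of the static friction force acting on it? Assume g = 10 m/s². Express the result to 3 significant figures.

For this body I = (2/3)MR², i.e. k = I/(MR²) = 2/3.
Translational: Mg sinθ − f = Ma. Rotational about the CM: fR = Iα = kMRa, so f = kMa.
Combining, a = g sinθ/(1+k) and f = kMa = kMg sinθ/(1+k).
f = (2/3) × 7.84 × 10 × sin26.8° / 1.667 ≈ 14.1 N.

f ≈ 14.1 N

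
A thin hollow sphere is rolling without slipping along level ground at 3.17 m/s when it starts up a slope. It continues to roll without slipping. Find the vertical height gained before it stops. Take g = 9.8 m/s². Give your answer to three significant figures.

h ≈ 0.854 m

For this body I = (2/3)MR², i.e. k = I/(MR²) = 2/3.
Since it rolls without slipping, ω = v/R and KE = ½Mv² + ½Iω² = ½(1+k)Mv² = (5/6)Mv².
All of this converts to potential energy at the highest point: (5/6)Mv₀² = Mgh.
Thus h = (1+k)v₀²/(2g) = 1.667 × 3.17² / (2 × 9.8) ≈ 0.854 m.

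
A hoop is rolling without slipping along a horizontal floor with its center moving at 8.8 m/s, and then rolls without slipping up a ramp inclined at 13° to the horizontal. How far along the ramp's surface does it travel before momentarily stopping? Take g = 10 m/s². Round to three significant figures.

d ≈ 34.4 m

With I = MR², the ratio k = I/(MR²) is 1.
The rolling condition ω = v/R makes the rotational term ½I(v/R)² = ½kMv², so KE_total = ½(1+k)Mv² = Mv².
Setting this equal to Mgh gives the vertical rise h = (1+k)v₀²/(2g) = 2×8.8²/(2×10) = 7.744 m.
The distance along the slope is d = h/sinθ = 7.744/sin13° ≈ 34.4 m.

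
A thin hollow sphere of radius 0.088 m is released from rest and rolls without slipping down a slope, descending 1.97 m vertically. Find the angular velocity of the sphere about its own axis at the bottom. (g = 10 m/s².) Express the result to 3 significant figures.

ω ≈ 55.3 rad/s

With I = (2/3)MR², the ratio k = I/(MR²) is 2/3.
Pure rolling means v = ωR; then KE = ½Mv² + ½I(v/R)² = ½(1+k)Mv² = (5/6)Mv².
Energy conservation Mgh = ½(1+k)Mv² gives v = √(2gh/(1+k)) = √(2 × 10 × 1.97 / 1.667) = 4.862 m/s.
Then ω = v/R = 4.862 / 0.088 ≈ 55.3 rad/s.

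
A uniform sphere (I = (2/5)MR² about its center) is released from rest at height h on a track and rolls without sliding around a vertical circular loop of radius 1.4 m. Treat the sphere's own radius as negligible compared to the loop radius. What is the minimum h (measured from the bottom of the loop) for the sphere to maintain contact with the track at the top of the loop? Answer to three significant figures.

For this body I = (2/5)MR², i.e. k = I/(MR²) = 0.4.
At the top of the loop, the minimum-contact condition is Mg = Mv_top²/r, so v_top² = gr.
With ω = v/R, the kinetic energy at speed v is ½(1+k)Mv² = (7/10)Mv².
Energy conservation from release (height h) to the top (height 2r): Mgh = Mg(2r) + (7/10)M·gr.
Thus h_min = 2r + (1+k)r/2 = r(2 + 1.4/2) = 1.4 × 2.7 ≈ 3.78 m.

h_min ≈ 3.78 m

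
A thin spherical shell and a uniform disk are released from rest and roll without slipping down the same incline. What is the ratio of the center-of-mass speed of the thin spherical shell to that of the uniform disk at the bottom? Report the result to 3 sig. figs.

Each satisfies Mgh = ½(1+k)Mv² with k = I/(MR²), so v ∝ 1/√(1+k).
For the thin spherical shell k = 2/3; for the uniform disk k = 0.5.
v₁/v₂ = √((1+k₂)/(1+k₁)) = √(1.5/1.667) ≈ 0.949.

v_ratio ≈ 0.949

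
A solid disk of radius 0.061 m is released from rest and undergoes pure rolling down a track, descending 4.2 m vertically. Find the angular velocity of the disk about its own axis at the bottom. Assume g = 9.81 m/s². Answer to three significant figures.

For this body I = (1/2)MR², i.e. k = I/(MR²) = 0.5.
The rolling condition ω = v/R makes the rotational term ½I(v/R)² = ½kMv², so KE_total = ½(1+k)Mv² = (3/4)Mv².
Energy conservation Mgh = ½(1+k)Mv² gives v = √(2gh/(1+k)) = √(2 × 9.81 × 4.2 / 1.5) = 7.412 m/s.
The angular speed follows from ω = v/R = 7.412/0.061 ≈ 122 rad/s.

ω ≈ 122 rad/s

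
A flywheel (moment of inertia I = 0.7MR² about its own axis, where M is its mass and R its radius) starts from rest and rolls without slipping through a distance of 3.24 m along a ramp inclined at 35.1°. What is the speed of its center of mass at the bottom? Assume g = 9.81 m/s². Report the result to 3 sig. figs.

v ≈ 4.64 m/s

For this body I = 0.7MR², i.e. k = I/(MR²) = 0.7.
Rolling without slipping gives ω = v/R, so the total kinetic energy is ½Mv² + ½Iω² = ½(1+k)Mv² = (17/20)Mv².
The vertical drop is h = L sinθ = 3.24 × sin35.1° = 1.863 m.
Setting Mgh = (17/20)Mv² gives v = √(2gh/(1+k)) = √(2·9.81·1.863/1.7) ≈ 4.64 m/s.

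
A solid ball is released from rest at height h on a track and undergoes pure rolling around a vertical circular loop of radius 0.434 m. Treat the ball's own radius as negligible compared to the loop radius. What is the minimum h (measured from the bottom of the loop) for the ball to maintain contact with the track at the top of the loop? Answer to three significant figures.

Here I = (2/5)MR², so the shape factor k = I/(MR²) = 0.4.
At the top, contact is just lost when gravity alone supplies the centripetal force: Mg = Mv_top²/r, i.e. v_top² = gr.
With ω = v/R, the kinetic energy at speed v is ½(1+k)Mv² = (7/10)Mv².
Energy conservation from release (height h) to the top (height 2r): Mgh = Mg(2r) + (7/10)M·gr.
Thus h_min = 2r + (1+k)r/2 = r(2 + 1.4/2) = 0.434 × 2.7 ≈ 1.17 m.

h_min ≈ 1.17 m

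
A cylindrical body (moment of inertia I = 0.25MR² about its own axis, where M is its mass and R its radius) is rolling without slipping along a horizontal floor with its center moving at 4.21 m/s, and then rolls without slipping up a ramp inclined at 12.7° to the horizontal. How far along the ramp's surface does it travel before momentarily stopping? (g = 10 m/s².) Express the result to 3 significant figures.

The moment of inertia is 0.25MR², giving k ≡ I/(MR²) = 0.25.
Rolling without slipping gives ω = v/R, so the total kinetic energy is ½Mv² + ½Iω² = ½(1+k)Mv² = (5/8)Mv².
Setting this equal to Mgh gives the vertical rise h = (1+k)v₀²/(2g) = 1.25×4.21²/(2×10) = 1.108 m.
The distance along the slope is d = h/sinθ = 1.108/sin12.7° ≈ 5.04 m.

d ≈ 5.04 m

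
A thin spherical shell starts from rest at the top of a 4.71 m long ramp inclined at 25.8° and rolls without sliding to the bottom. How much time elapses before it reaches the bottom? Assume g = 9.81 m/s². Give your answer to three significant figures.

t ≈ 1.92 s

With I = (2/3)MR², the ratio k = I/(MR²) is 2/3.
Along the incline Mg sinθ − f = Ma, and torque about the center fR = Iα = kMR²(a/R) gives f = kMa.
Hence a = g sinθ/(1+k) = 9.81×sin25.8°/1.667 = 2.562 m/s².
Starting from rest, L = ½at², so t = √(2L/a) = √(2×4.71/2.562) ≈ 1.92 s.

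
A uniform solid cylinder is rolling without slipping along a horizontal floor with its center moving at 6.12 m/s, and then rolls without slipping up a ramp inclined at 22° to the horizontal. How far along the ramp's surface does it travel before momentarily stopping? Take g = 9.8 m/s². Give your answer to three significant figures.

d ≈ 7.65 m

The moment of inertia is (1/2)MR², giving k ≡ I/(MR²) = 0.5.
The rolling condition ω = v/R makes the rotational term ½I(v/R)² = ½kMv², so KE_total = ½(1+k)Mv² = (3/4)Mv².
Setting this equal to Mgh gives the vertical rise h = (1+k)v₀²/(2g) = 1.5×6.12²/(2×9.8) = 2.866 m.
Along the incline, d = h/sinθ = 2.866/sin22° ≈ 7.65 m.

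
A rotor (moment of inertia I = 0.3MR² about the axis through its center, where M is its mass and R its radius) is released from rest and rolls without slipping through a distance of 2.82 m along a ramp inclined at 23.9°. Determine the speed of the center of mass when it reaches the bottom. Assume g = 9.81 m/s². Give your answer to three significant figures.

The moment of inertia is 0.3MR², giving k ≡ I/(MR²) = 0.3.
Since it rolls without slipping, ω = v/R and KE = ½Mv² + ½Iω² = ½(1+k)Mv² = (13/20)Mv².
The vertical drop is h = L sinθ = 2.82 × sin23.9° = 1.142 m.
Energy conservation: Mgh = (13/20)Mv², so v = √(2gh/(1+k)) = √(2 × 9.81 × 1.142 / 1.3) ≈ 4.15 m/s.

v ≈ 4.15 m/s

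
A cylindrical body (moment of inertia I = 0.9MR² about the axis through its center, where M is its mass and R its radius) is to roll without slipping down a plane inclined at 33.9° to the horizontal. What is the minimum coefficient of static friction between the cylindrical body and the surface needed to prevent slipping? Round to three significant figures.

μ_min ≈ 0.318

The moment of inertia is 0.9MR², giving k ≡ I/(MR²) = 0.9.
Along the incline Mg sinθ − f = Ma, and torque about the center fR = Iα = kMR²(a/R) gives f = kMa.
These give a = g sinθ/(1+k) and the required friction f = kMg sinθ/(1+k).
With N = Mg cosθ, the no-slip condition f ≤ μN gives μ_min = f/N = k tanθ/(1+k).
μ_min = 0.9 × tan33.9° / 1.9 ≈ 0.318.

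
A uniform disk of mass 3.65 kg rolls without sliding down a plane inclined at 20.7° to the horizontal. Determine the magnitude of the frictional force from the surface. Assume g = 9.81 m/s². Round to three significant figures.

f ≈ 4.22 N

For this body I = (1/2)MR², i.e. k = I/(MR²) = 0.5.
Newton's second law down the slope: Mg sinθ − f = Ma. The torque equation fR = Iα (with α = a/R) gives f = kMa.
Combining, a = g sinθ/(1+k) and f = kMa = kMg sinθ/(1+k).
f = 0.5 × 3.65 × 9.81 × sin20.7° / 1.5 ≈ 4.22 N.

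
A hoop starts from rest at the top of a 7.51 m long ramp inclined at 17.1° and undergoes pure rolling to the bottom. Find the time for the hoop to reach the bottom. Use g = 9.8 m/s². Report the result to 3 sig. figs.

Here I = MR², so the shape factor k = I/(MR²) = 1.
Newton's second law down the slope: Mg sinθ − f = Ma. The torque equation fR = Iα (with α = a/R) gives f = kMa.
Hence a = g sinθ/(1+k) = 9.8×sin17.1°/2 = 1.441 m/s².
With constant a from rest, t = √(2L/a) = √(2·7.51/1.441) ≈ 3.23 s.

t ≈ 3.23 s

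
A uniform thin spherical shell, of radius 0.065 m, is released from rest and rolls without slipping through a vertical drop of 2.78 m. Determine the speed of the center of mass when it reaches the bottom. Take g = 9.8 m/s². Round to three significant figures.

v ≈ 5.72 m/s

Here I = (2/3)MR², so the shape factor k = I/(MR²) = 2/3.
Rolling without slipping gives ω = v/R, so the total kinetic energy is ½Mv² + ½Iω² = ½(1+k)Mv² = (5/6)Mv².
Energy conservation: Mgh = (5/6)Mv², so v = √(2gh/(1+k)) = √(2 × 9.8 × 2.78 / 1.667) ≈ 5.72 m/s.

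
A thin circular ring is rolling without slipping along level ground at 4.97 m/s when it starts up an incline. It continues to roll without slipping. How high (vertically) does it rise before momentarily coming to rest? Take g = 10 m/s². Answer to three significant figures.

The moment of inertia is MR², giving k ≡ I/(MR²) = 1.
Rolling without slipping gives ω = v/R, so the total kinetic energy is ½Mv² + ½Iω² = ½(1+k)Mv² = Mv².
All of this converts to potential energy at the highest point: Mv₀² = Mgh.
Thus h = (1+k)v₀²/(2g) = 2 × 4.97² / (2 × 10) ≈ 2.47 m.

h ≈ 2.47 m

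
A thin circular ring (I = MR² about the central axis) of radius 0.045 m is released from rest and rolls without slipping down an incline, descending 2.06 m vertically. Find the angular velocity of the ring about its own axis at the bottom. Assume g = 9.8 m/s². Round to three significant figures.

With I = MR², the ratio k = I/(MR²) is 1.
Pure rolling means v = ωR; then KE = ½Mv² + ½I(v/R)² = ½(1+k)Mv² = Mv².
Energy conservation Mgh = ½(1+k)Mv² gives v = √(2gh/(1+k)) = √(2 × 9.8 × 2.06 / 2) = 4.493 m/s.
Then ω = v/R = 4.493 / 0.045 ≈ 99.8 rad/s.

ω ≈ 99.8 rad/s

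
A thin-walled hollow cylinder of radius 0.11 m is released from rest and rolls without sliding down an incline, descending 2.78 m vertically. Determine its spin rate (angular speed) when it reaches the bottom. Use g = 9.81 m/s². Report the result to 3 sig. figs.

ω ≈ 47.5 rad/s

The moment of inertia is MR², giving k ≡ I/(MR²) = 1.
Rolling without slipping gives ω = v/R, so the total kinetic energy is ½Mv² + ½Iω² = ½(1+k)Mv² = Mv².
Energy conservation Mgh = ½(1+k)Mv² gives v = √(2gh/(1+k)) = √(2 × 9.81 × 2.78 / 2) = 5.222 m/s.
Then ω = v/R = 5.222 / 0.11 ≈ 47.5 rad/s.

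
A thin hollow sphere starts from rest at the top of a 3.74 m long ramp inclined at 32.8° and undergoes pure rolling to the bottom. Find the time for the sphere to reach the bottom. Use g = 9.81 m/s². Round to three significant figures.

With I = (2/3)MR², the ratio k = I/(MR²) is 2/3.
Newton's second law down the slope: Mg sinθ − f = Ma. The torque equation fR = Iα (with α = a/R) gives f = kMa.
Hence a = g sinθ/(1+k) = 9.81×sin32.8°/1.667 = 3.188 m/s².
With constant a from rest, t = √(2L/a) = √(2·3.74/3.188) ≈ 1.53 s.

t ≈ 1.53 s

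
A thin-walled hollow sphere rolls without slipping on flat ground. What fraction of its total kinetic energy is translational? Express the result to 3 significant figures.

Here I = (2/3)MR², so the shape factor k = I/(MR²) = 2/3.
With ω = v/R, KE_trans = ½Mv² and KE_rot = ½Iω² = ½kMv², so KE_total = ½(1+k)Mv².
The translational fraction is therefore 1/(1+k) = 1/1.667 ≈ 0.600.

fraction ≈ 0.600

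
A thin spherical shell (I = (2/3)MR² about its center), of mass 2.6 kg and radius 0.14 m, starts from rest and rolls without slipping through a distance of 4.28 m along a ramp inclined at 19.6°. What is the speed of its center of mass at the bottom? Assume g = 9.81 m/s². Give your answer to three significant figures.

Here I = (2/3)MR², so the shape factor k = I/(MR²) = 2/3.
Pure rolling means v = ωR; then KE = ½Mv² + ½I(v/R)² = ½(1+k)Mv² = (5/6)Mv².
The vertical drop is h = L sinθ = 4.28 × sin19.6° = 1.436 m.
Setting Mgh = (5/6)Mv² gives v = √(2gh/(1+k)) = √(2·9.81·1.436/1.667) ≈ 4.11 m/s.

v ≈ 4.11 m/s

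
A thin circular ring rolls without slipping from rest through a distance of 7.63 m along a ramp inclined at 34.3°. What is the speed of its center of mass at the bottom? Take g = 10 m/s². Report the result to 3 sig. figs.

v ≈ 6.56 m/s

The moment of inertia is MR², giving k ≡ I/(MR²) = 1.
The rolling condition ω = v/R makes the rotational term ½I(v/R)² = ½kMv², so KE_total = ½(1+k)Mv² = Mv².
The vertical drop is h = L sinθ = 7.63 × sin34.3° = 4.3 m.
Energy conservation: Mgh = Mv², so v = √(2gh/(1+k)) = √(2 × 10 × 4.3 / 2) ≈ 6.56 m/s.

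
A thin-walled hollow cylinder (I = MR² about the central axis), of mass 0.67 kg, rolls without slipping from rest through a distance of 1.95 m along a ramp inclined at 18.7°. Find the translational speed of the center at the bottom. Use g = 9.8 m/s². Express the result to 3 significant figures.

With I = MR², the ratio k = I/(MR²) is 1.
Since it rolls without slipping, ω = v/R and KE = ½Mv² + ½Iω² = ½(1+k)Mv² = Mv².
The vertical drop is h = L sinθ = 1.95 × sin18.7° = 0.6252 m.
Setting Mgh = Mv² gives v = √(2gh/(1+k)) = √(2·9.8·0.6252/2) ≈ 2.48 m/s.

v ≈ 2.48 m/s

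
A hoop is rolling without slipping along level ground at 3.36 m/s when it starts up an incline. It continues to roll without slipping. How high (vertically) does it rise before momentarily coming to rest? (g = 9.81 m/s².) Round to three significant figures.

For this body I = MR², i.e. k = I/(MR²) = 1.
Since it rolls without slipping, ω = v/R and KE = ½Mv² + ½Iω² = ½(1+k)Mv² = Mv².
At the top the kinetic energy is zero, so Mv₀² = Mgh.
Thus h = (1+k)v₀²/(2g) = 2 × 3.36² / (2 × 9.81) ≈ 1.15 m.

h ≈ 1.15 m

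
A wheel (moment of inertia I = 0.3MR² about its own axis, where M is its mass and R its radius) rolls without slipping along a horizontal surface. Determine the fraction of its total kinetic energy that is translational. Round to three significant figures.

For this body I = 0.3MR², i.e. k = I/(MR²) = 0.3.
With ω = v/R, KE_trans = ½Mv² and KE_rot = ½Iω² = ½kMv², so KE_total = ½(1+k)Mv².
The translational fraction is therefore 1/(1+k) = 1/1.3 ≈ 0.769.

fraction ≈ 0.769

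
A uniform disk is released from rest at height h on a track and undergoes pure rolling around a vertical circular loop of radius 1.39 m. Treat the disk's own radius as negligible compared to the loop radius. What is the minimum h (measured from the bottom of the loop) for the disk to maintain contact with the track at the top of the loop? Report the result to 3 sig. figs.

The moment of inertia is (1/2)MR², giving k ≡ I/(MR²) = 0.5.
At the top, contact is just lost when gravity alone supplies the centripetal force: Mg = Mv_top²/r, i.e. v_top² = gr.
With ω = v/R, the kinetic energy at speed v is ½(1+k)Mv² = (3/4)Mv².
Energy conservation from release (height h) to the top (height 2r): Mgh = Mg(2r) + (3/4)M·gr.
Thus h_min = 2r + (1+k)r/2 = r(2 + 1.5/2) = 1.39 × 2.75 ≈ 3.82 m.

h_min ≈ 3.82 m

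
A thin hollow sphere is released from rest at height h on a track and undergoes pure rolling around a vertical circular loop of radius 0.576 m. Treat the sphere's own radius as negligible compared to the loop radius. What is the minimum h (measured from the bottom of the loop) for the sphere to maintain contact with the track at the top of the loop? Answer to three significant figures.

With I = (2/3)MR², the ratio k = I/(MR²) is 2/3.
At the top, contact is just lost when gravity alone supplies the centripetal force: Mg = Mv_top²/r, i.e. v_top² = gr.
With ω = v/R, the kinetic energy at speed v is ½(1+k)Mv² = (5/6)Mv².
Energy conservation from release (height h) to the top (height 2r): Mgh = Mg(2r) + (5/6)M·gr.
Thus h_min = 2r + (1+k)r/2 = r(2 + 1.667/2) = 0.576 × 2.833 ≈ 1.63 m.

h_min ≈ 1.63 m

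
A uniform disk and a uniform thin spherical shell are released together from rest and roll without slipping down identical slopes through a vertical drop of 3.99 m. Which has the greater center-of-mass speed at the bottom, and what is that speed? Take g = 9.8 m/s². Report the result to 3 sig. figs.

For rolling without slipping, Mgh = ½(1+k)Mv² where k = I/(MR²), so v = √(2gh/(1+k)).
Uniform disk: k = 0.5, giving v = √(2×9.8×3.99/1.5) = 7.221 m/s.
Uniform thin spherical shell: k = 2/3, giving v = √(2×9.8×3.99/1.667) = 6.85 m/s.
The smaller k wins: the uniform disk, at ≈ 7.22 m/s.

the uniform disk, at v ≈ 7.22 m/s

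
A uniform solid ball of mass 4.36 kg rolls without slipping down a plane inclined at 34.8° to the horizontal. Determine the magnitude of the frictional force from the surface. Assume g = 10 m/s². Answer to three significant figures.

f ≈ 7.11 N

For this body I = (2/5)MR², i.e. k = I/(MR²) = 0.4.
Newton's second law down the slope: Mg sinθ − f = Ma. The torque equation fR = Iα (with α = a/R) gives f = kMa.
Combining, a = g sinθ/(1+k) and f = kMa = kMg sinθ/(1+k).
f = 0.4 × 4.36 × 10 × sin34.8° / 1.4 ≈ 7.11 N.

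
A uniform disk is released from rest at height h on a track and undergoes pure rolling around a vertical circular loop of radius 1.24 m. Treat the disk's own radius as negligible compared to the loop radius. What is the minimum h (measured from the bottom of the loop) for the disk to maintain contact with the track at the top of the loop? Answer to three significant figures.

h_min ≈ 3.41 m

With I = (1/2)MR², the ratio k = I/(MR²) is 0.5.
At the top of the loop, the minimum-contact condition is Mg = Mv_top²/r, so v_top² = gr.
With ω = v/R, the kinetic energy at speed v is ½(1+k)Mv² = (3/4)Mv².
Energy conservation from release (height h) to the top (height 2r): Mgh = Mg(2r) + (3/4)M·gr.
Thus h_min = 2r + (1+k)r/2 = r(2 + 1.5/2) = 1.24 × 2.75 ≈ 3.41 m.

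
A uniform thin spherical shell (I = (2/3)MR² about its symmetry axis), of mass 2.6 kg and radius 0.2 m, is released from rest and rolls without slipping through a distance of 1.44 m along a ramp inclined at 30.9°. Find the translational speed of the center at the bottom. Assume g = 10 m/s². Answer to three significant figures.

v ≈ 2.98 m/s

For this body I = (2/3)MR², i.e. k = I/(MR²) = 2/3.
Since it rolls without slipping, ω = v/R and KE = ½Mv² + ½Iω² = ½(1+k)Mv² = (5/6)Mv².
The vertical drop is h = L sinθ = 1.44 × sin30.9° = 0.7395 m.
Setting Mgh = (5/6)Mv² gives v = √(2gh/(1+k)) = √(2·10·0.7395/1.667) ≈ 2.98 m/s.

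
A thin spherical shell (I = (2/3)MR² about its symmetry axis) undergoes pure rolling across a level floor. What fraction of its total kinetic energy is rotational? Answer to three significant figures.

The moment of inertia is (2/3)MR², giving k ≡ I/(MR²) = 2/3.
Since ω = v/R, the translational part is ½Mv² and the rotational part is ½I(v/R)² = ½kMv²; the total is ½(1+k)Mv².
The rotational fraction is therefore k/(1+k) = (2/3)/1.667 ≈ 0.400.

fraction ≈ 0.400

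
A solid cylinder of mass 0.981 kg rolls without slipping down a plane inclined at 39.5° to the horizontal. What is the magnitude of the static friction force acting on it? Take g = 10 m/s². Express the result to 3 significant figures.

With I = (1/2)MR², the ratio k = I/(MR²) is 0.5.
Along the incline Mg sinθ − f = Ma, and torque about the center fR = Iα = kMR²(a/R) gives f = kMa.
Combining, a = g sinθ/(1+k) and f = kMa = kMg sinθ/(1+k).
f = 0.5 × 0.981 × 10 × sin39.5° / 1.5 ≈ 2.08 N.

f ≈ 2.08 N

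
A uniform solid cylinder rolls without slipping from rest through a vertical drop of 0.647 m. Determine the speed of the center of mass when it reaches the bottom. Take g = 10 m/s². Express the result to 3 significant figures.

The moment of inertia is (1/2)MR², giving k ≡ I/(MR²) = 0.5.
Pure rolling means v = ωR; then KE = ½Mv² + ½I(v/R)² = ½(1+k)Mv² = (3/4)Mv².
Energy conservation: Mgh = (3/4)Mv², so v = √(2gh/(1+k)) = √(2 × 10 × 0.647 / 1.5) ≈ 2.94 m/s.

v ≈ 2.94 m/s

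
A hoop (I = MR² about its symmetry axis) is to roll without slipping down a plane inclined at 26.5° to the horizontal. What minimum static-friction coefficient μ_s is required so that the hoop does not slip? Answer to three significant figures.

The moment of inertia is MR², giving k ≡ I/(MR²) = 1.
Translational: Mg sinθ − f = Ma. Rotational about the CM: fR = Iα = kMRa, so f = kMa.
These give a = g sinθ/(1+k) and the required friction f = kMg sinθ/(1+k).
The normal force is N = Mg cosθ, so μ_min = f/N = k tanθ/(1+k).
μ_min = 1 × tan26.5° / 2 ≈ 0.249.

μ_min ≈ 0.249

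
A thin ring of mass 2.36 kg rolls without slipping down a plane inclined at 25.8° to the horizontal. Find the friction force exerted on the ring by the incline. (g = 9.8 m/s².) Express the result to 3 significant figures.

f ≈ 5.03 N

The moment of inertia is MR², giving k ≡ I/(MR²) = 1.
Translational: Mg sinθ − f = Ma. Rotational about the CM: fR = Iα = kMRa, so f = kMa.
Combining, a = g sinθ/(1+k) and f = kMa = kMg sinθ/(1+k).
f = 1 × 2.36 × 9.8 × sin25.8° / 2 ≈ 5.03 N.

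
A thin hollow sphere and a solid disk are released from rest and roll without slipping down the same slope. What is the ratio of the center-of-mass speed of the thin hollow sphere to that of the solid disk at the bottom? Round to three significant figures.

Each satisfies Mgh = ½(1+k)Mv² with k = I/(MR²), so v ∝ 1/√(1+k).
For the thin hollow sphere k = 2/3; for the solid disk k = 0.5.
v₁/v₂ = √((1+k₂)/(1+k₁)) = √(1.5/1.667) ≈ 0.949.

v_ratio ≈ 0.949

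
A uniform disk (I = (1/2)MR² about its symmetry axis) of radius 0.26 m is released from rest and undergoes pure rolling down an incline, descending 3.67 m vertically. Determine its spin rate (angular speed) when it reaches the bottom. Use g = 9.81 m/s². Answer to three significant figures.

ω ≈ 26.6 rad/s

For this body I = (1/2)MR², i.e. k = I/(MR²) = 0.5.
The rolling condition ω = v/R makes the rotational term ½I(v/R)² = ½kMv², so KE_total = ½(1+k)Mv² = (3/4)Mv².
Energy conservation Mgh = ½(1+k)Mv² gives v = √(2gh/(1+k)) = √(2 × 9.81 × 3.67 / 1.5) = 6.928 m/s.
The angular speed follows from ω = v/R = 6.928/0.26 ≈ 26.6 rad/s.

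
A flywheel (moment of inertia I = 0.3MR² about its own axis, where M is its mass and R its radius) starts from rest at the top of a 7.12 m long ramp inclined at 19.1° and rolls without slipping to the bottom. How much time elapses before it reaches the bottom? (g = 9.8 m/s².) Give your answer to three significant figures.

For this body I = 0.3MR², i.e. k = I/(MR²) = 0.3.
Newton's second law down the slope: Mg sinθ − f = Ma. The torque equation fR = Iα (with α = a/R) gives f = kMa.
Hence a = g sinθ/(1+k) = 9.8×sin19.1°/1.3 = 2.467 m/s².
Starting from rest, L = ½at², so t = √(2L/a) = √(2×7.12/2.467) ≈ 2.40 s.

t ≈ 2.40 s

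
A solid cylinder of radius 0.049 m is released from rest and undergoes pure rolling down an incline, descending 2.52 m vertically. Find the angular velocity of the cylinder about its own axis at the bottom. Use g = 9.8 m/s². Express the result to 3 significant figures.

ω ≈ 117 rad/s

Here I = (1/2)MR², so the shape factor k = I/(MR²) = 0.5.
Rolling without slipping gives ω = v/R, so the total kinetic energy is ½Mv² + ½Iω² = ½(1+k)Mv² = (3/4)Mv².
Energy conservation Mgh = ½(1+k)Mv² gives v = √(2gh/(1+k)) = √(2 × 9.8 × 2.52 / 1.5) = 5.738 m/s.
The angular speed follows from ω = v/R = 5.738/0.049 ≈ 117 rad/s.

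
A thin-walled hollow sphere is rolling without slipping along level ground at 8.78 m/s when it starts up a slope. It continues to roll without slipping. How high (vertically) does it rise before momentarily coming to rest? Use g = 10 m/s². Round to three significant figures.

For this body I = (2/3)MR², i.e. k = I/(MR²) = 2/3.
Pure rolling means v = ωR; then KE = ½Mv² + ½I(v/R)² = ½(1+k)Mv² = (5/6)Mv².
All of this converts to potential energy at the highest point: (5/6)Mv₀² = Mgh.
Thus h = (1+k)v₀²/(2g) = 1.667 × 8.78² / (2 × 10) ≈ 6.42 m.

h ≈ 6.42 m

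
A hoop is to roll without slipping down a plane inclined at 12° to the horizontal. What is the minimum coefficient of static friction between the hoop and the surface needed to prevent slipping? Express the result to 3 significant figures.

μ_min ≈ 0.106

Here I = MR², so the shape factor k = I/(MR²) = 1.
Newton's second law down the slope: Mg sinθ − f = Ma. The torque equation fR = Iα (with α = a/R) gives f = kMa.
These give a = g sinθ/(1+k) and the required friction f = kMg sinθ/(1+k).
With N = Mg cosθ, the no-slip condition f ≤ μN gives μ_min = f/N = k tanθ/(1+k).
μ_min = 1 × tan12° / 2 ≈ 0.106.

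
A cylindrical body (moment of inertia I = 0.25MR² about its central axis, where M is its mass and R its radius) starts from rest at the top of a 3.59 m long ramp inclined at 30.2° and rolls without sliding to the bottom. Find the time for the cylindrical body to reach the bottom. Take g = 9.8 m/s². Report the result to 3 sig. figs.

Here I = 0.25MR², so the shape factor k = I/(MR²) = 0.25.
Translational: Mg sinθ − f = Ma. Rotational about the CM: fR = Iα = kMRa, so f = kMa.
Hence a = g sinθ/(1+k) = 9.8×sin30.2°/1.25 = 3.944 m/s².
With constant a from rest, t = √(2L/a) = √(2·3.59/3.944) ≈ 1.35 s.

t ≈ 1.35 s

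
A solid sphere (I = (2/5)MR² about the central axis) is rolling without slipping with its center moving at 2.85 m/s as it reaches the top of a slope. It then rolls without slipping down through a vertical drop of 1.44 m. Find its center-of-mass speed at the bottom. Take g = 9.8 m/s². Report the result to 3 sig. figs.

Here I = (2/5)MR², so the shape factor k = I/(MR²) = 0.4.
Since it rolls without slipping, ω = v/R and KE = ½Mv² + ½Iω² = ½(1+k)Mv² = (7/10)Mv².
Energy conservation: (7/10)Mv₀² + Mgh = (7/10)Mv², so v² = v₀² + 2gh/(1+k).
v = √(2.85² + 2×9.8×1.44/1.4) = √28.28 ≈ 5.32 m/s.

v ≈ 5.32 m/s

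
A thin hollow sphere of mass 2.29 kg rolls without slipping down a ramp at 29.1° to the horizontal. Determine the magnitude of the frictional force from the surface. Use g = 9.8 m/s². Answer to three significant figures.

f ≈ 4.37 N

For this body I = (2/3)MR², i.e. k = I/(MR²) = 2/3.
Newton's second law down the slope: Mg sinθ − f = Ma. The torque equation fR = Iα (with α = a/R) gives f = kMa.
Combining, a = g sinθ/(1+k) and f = kMa = kMg sinθ/(1+k).
f = (2/3) × 2.29 × 9.8 × sin29.1° / 1.667 ≈ 4.37 N.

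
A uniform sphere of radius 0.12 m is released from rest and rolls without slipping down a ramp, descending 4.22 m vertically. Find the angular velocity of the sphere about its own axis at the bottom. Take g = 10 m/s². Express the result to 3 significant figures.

ω ≈ 64.7 rad/s

For this body I = (2/5)MR², i.e. k = I/(MR²) = 0.4.
Rolling without slipping gives ω = v/R, so the total kinetic energy is ½Mv² + ½Iω² = ½(1+k)Mv² = (7/10)Mv².
Energy conservation Mgh = ½(1+k)Mv² gives v = √(2gh/(1+k)) = √(2 × 10 × 4.22 / 1.4) = 7.764 m/s.
Then ω = v/R = 7.764 / 0.12 ≈ 64.7 rad/s.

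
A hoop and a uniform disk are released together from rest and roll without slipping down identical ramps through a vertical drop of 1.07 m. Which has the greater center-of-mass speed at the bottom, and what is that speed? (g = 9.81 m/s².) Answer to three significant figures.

For rolling without slipping, Mgh = ½(1+k)Mv² where k = I/(MR²), so v = √(2gh/(1+k)).
Hoop: k = 1, giving v = √(2×9.81×1.07/2) = 3.24 m/s.
Uniform disk: k = 0.5, giving v = √(2×9.81×1.07/1.5) = 3.741 m/s.
The smaller k wins: the uniform disk, at ≈ 3.74 m/s.

the uniform disk, at v ≈ 3.74 m/s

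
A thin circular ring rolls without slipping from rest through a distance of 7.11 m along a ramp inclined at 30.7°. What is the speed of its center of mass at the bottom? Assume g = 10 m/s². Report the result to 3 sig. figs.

v ≈ 6.02 m/s

For this body I = MR², i.e. k = I/(MR²) = 1.
The rolling condition ω = v/R makes the rotational term ½I(v/R)² = ½kMv², so KE_total = ½(1+k)Mv² = Mv².
The vertical drop is h = L sinθ = 7.11 × sin30.7° = 3.63 m.
Energy conservation: Mgh = Mv², so v = √(2gh/(1+k)) = √(2 × 10 × 3.63 / 2) ≈ 6.02 m/s.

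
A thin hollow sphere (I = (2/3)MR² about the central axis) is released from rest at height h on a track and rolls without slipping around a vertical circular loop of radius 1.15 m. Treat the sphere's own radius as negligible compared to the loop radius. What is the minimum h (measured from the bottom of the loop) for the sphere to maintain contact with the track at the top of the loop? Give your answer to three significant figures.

With I = (2/3)MR², the ratio k = I/(MR²) is 2/3.
At the top of the loop, the minimum-contact condition is Mg = Mv_top²/r, so v_top² = gr.
With ω = v/R, the kinetic energy at speed v is ½(1+k)Mv² = (5/6)Mv².
Energy conservation from release (height h) to the top (height 2r): Mgh = Mg(2r) + (5/6)M·gr.
Thus h_min = 2r + (1+k)r/2 = r(2 + 1.667/2) = 1.15 × 2.833 ≈ 3.26 m.

h_min ≈ 3.26 m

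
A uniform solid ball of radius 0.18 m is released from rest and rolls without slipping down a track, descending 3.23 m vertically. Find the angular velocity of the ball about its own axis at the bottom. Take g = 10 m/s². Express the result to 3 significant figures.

With I = (2/5)MR², the ratio k = I/(MR²) is 0.4.
Since it rolls without slipping, ω = v/R and KE = ½Mv² + ½Iω² = ½(1+k)Mv² = (7/10)Mv².
Energy conservation Mgh = ½(1+k)Mv² gives v = √(2gh/(1+k)) = √(2 × 10 × 3.23 / 1.4) = 6.793 m/s.
Then ω = v/R = 6.793 / 0.18 ≈ 37.7 rad/s.

ω ≈ 37.7 rad/s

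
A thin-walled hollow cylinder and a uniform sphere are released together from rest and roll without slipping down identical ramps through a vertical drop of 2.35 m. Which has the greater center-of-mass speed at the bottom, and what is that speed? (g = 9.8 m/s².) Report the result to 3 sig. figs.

For rolling without slipping, Mgh = ½(1+k)Mv² where k = I/(MR²), so v = √(2gh/(1+k)).
Thin-walled hollow cylinder: k = 1, giving v = √(2×9.8×2.35/2) = 4.799 m/s.
Uniform sphere: k = 0.4, giving v = √(2×9.8×2.35/1.4) = 5.736 m/s.
The smaller k wins: the uniform sphere, at ≈ 5.74 m/s.

the uniform sphere, at v ≈ 5.74 m/s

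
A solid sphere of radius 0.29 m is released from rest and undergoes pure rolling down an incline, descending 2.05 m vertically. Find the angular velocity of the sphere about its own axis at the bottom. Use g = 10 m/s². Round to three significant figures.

With I = (2/5)MR², the ratio k = I/(MR²) is 0.4.
Pure rolling means v = ωR; then KE = ½Mv² + ½I(v/R)² = ½(1+k)Mv² = (7/10)Mv².
Energy conservation Mgh = ½(1+k)Mv² gives v = √(2gh/(1+k)) = √(2 × 10 × 2.05 / 1.4) = 5.412 m/s.
The angular speed follows from ω = v/R = 5.412/0.29 ≈ 18.7 rad/s.

ω ≈ 18.7 rad/s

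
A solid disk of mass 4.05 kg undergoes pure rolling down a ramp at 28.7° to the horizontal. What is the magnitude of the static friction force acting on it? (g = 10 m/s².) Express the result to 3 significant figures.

For this body I = (1/2)MR², i.e. k = I/(MR²) = 0.5.
Newton's second law down the slope: Mg sinθ − f = Ma. The torque equation fR = Iα (with α = a/R) gives f = kMa.
Combining, a = g sinθ/(1+k) and f = kMa = kMg sinθ/(1+k).
f = 0.5 × 4.05 × 10 × sin28.7° / 1.5 ≈ 6.48 N.

f ≈ 6.48 N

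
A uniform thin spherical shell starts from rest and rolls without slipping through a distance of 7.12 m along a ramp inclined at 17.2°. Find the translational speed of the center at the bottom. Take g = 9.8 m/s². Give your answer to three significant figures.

v ≈ 4.98 m/s

For this body I = (2/3)MR², i.e. k = I/(MR²) = 2/3.
Since it rolls without slipping, ω = v/R and KE = ½Mv² + ½Iω² = ½(1+k)Mv² = (5/6)Mv².
The vertical drop is h = L sinθ = 7.12 × sin17.2° = 2.105 m.
Setting Mgh = (5/6)Mv² gives v = √(2gh/(1+k)) = √(2·9.8·2.105/1.667) ≈ 4.98 m/s.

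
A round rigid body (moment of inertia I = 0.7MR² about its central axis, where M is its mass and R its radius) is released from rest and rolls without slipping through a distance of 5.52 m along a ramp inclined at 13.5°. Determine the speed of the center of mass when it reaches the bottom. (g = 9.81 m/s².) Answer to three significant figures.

v ≈ 3.86 m/s

Here I = 0.7MR², so the shape factor k = I/(MR²) = 0.7.
Pure rolling means v = ωR; then KE = ½Mv² + ½I(v/R)² = ½(1+k)Mv² = (17/20)Mv².
The vertical drop is h = L sinθ = 5.52 × sin13.5° = 1.289 m.
Setting Mgh = (17/20)Mv² gives v = √(2gh/(1+k)) = √(2·9.81·1.289/1.7) ≈ 3.86 m/s.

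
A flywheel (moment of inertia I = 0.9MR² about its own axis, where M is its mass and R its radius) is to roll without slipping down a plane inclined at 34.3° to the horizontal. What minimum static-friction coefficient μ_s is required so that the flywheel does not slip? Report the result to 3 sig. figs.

μ_min ≈ 0.323

For this body I = 0.9MR², i.e. k = I/(MR²) = 0.9.
Along the incline Mg sinθ − f = Ma, and torque about the center fR = Iα = kMR²(a/R) gives f = kMa.
These give a = g sinθ/(1+k) and the required friction f = kMg sinθ/(1+k).
With N = Mg cosθ, the no-slip condition f ≤ μN gives μ_min = f/N = k tanθ/(1+k).
μ_min = 0.9 × tan34.3° / 1.9 ≈ 0.323.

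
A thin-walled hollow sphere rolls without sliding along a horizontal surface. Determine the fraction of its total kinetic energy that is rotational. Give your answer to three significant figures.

With I = (2/3)MR², the ratio k = I/(MR²) is 2/3.
With ω = v/R, KE_trans = ½Mv² and KE_rot = ½Iω² = ½kMv², so KE_total = ½(1+k)Mv².
The rotational fraction is therefore k/(1+k) = (2/3)/1.667 ≈ 0.400.

fraction ≈ 0.400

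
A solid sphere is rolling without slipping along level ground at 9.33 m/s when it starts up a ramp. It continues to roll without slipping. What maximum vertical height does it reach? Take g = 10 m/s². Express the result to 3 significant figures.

The moment of inertia is (2/5)MR², giving k ≡ I/(MR²) = 0.4.
The rolling condition ω = v/R makes the rotational term ½I(v/R)² = ½kMv², so KE_total = ½(1+k)Mv² = (7/10)Mv².
All of this converts to potential energy at the highest point: (7/10)Mv₀² = Mgh.
Thus h = (1+k)v₀²/(2g) = 1.4 × 9.33² / (2 × 10) ≈ 6.09 m.

h ≈ 6.09 m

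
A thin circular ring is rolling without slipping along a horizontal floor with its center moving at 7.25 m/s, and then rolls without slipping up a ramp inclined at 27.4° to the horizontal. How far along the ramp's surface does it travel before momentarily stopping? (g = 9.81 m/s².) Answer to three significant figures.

For this body I = MR², i.e. k = I/(MR²) = 1.
The rolling condition ω = v/R makes the rotational term ½I(v/R)² = ½kMv², so KE_total = ½(1+k)Mv² = Mv².
Setting this equal to Mgh gives the vertical rise h = (1+k)v₀²/(2g) = 2×7.25²/(2×9.81) = 5.358 m.
Along the incline, d = h/sinθ = 5.358/sin27.4° ≈ 11.6 m.

d ≈ 11.6 m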